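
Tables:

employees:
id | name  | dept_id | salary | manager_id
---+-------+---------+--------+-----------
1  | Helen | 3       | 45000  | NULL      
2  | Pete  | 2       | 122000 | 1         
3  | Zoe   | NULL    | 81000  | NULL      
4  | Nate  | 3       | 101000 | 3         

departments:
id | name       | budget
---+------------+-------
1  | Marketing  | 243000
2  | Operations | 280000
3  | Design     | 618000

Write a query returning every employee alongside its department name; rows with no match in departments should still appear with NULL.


LEFT JOIN keeps every row from employees (the left table); where dept_id has no match in departments, the department columns become NULL. Walk through each employee:
  - employee 1 (Helen): dept_id=3 -> matches Design
  - employee 2 (Pete): dept_id=2 -> matches Operations
  - employee 3 (Zoe): dept_id=NULL, no match -> kept with NULL
  - employee 4 (Nate): dept_id=3 -> matches Design
All 4 rows appear; 1 has NULL department.

SQL:
SELECT a.name, b.name AS department
FROM employees a
LEFT JOIN departments b ON a.dept_id = b.id

Result:
name  | department
------+-----------
Helen | Design    
Pete  | Operations
Zoe   | NULL      
Nate  | Design    


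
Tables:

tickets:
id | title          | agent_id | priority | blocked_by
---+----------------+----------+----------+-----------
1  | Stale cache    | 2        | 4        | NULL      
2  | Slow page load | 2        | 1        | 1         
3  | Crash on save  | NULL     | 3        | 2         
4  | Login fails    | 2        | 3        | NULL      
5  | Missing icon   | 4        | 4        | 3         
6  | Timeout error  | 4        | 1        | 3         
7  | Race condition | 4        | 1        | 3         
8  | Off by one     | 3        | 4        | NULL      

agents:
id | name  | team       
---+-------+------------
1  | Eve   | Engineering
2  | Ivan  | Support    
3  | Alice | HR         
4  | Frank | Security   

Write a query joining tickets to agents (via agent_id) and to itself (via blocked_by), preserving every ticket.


Two LEFT JOINs from the same base table tickets: one to agents via agent_id, one to tickets itself via blocked_by. Both are LEFT so every ticket is preserved.
Match against agents:
  - ticket 1 (Stale cache): agent_id=2 -> matches Ivan
  - ticket 2 (Slow page load): agent_id=2 -> matches Ivan
  - ticket 3 (Crash on save): agent_id=NULL, no match -> kept with NULL
  - ticket 4 (Login fails): agent_id=2 -> matches Ivan
  - ticket 5 (Missing icon): agent_id=4 -> matches Frank
  - ticket 6 (Timeout error): agent_id=4 -> matches Frank
  - ticket 7 (Race condition): agent_id=4 -> matches Frank
  - ticket 8 (Off by one): agent_id=3 -> matches Alice
Match against tickets (self):
  - ticket 1 (Stale cache): blocked_by=NULL -> NULL
  - ticket 2 (Slow page load): blocked_by=1 -> Stale cache
  - ticket 3 (Crash on save): blocked_by=2 -> Slow page load
  - ticket 4 (Login fails): blocked_by=NULL -> NULL
  - ticket 5 (Missing icon): blocked_by=3 -> Crash on save
  - ticket 6 (Timeout error): blocked_by=3 -> Crash on save
  - ticket 7 (Race condition): blocked_by=3 -> Crash on save
  - ticket 8 (Off by one): blocked_by=NULL -> NULL

SQL:
SELECT a.title, b.name AS agent, c.title AS blocked_by
FROM tickets a
LEFT JOIN agents b ON a.agent_id = b.id
LEFT JOIN tickets c ON a.blocked_by = c.id

Result:
title          | agent | blocked_by    
---------------+-------+---------------
Stale cache    | Ivan  | NULL          
Slow page load | Ivan  | Stale cache   
Crash on save  | NULL  | Slow page load
Login fails    | Ivan  | NULL          
Missing icon   | Frank | Crash on save 
Timeout error  | Frank | Crash on save 
Race condition | Frank | Crash on save 
Off by one     | Alice | NULL          


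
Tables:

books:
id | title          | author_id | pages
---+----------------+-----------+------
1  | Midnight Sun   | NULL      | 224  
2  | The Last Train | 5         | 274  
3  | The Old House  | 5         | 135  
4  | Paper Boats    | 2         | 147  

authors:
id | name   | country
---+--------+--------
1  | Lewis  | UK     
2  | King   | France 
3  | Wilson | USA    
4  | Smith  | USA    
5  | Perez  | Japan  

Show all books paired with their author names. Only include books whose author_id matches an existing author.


INNER JOIN keeps only books rows whose author_id matches an id in authors. Walk through each book:
  - book 1 (Midnight Sun): author_id=NULL, no match -> dropped
  - book 2 (The Last Train): author_id=5 -> matches Perez
  - book 3 (The Old House): author_id=5 -> matches Perez
  - book 4 (Paper Boats): author_id=2 -> matches King
So 1 of 4 rows is dropped.

SQL:
SELECT a.title, b.name AS author
FROM books a
INNER JOIN authors b ON a.author_id = b.id

Result:
title          | author
---------------+-------
The Last Train | Perez 
The Old House  | Perez 
Paper Boats    | King  


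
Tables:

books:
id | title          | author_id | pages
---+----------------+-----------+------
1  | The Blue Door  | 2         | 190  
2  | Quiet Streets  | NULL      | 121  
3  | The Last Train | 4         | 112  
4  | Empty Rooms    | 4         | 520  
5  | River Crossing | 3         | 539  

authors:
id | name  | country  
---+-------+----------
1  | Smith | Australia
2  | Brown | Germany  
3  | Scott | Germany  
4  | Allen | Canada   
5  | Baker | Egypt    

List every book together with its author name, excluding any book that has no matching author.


INNER JOIN keeps only books rows whose author_id matches an id in authors. Walk through each book:
  - book 1 (The Blue Door): author_id=2 -> matches Brown
  - book 2 (Quiet Streets): author_id=NULL, no match -> dropped
  - book 3 (The Last Train): author_id=4 -> matches Allen
  - book 4 (Empty Rooms): author_id=4 -> matches Allen
  - book 5 (River Crossing): author_id=3 -> matches Scott
So 1 of 5 rows is dropped.

SQL:
SELECT a.title, b.name AS author
FROM books a
INNER JOIN authors b ON a.author_id = b.id

Result:
title          | author
---------------+-------
The Blue Door  | Brown 
The Last Train | Allen 
Empty Rooms    | Allen 
River Crossing | Scott 


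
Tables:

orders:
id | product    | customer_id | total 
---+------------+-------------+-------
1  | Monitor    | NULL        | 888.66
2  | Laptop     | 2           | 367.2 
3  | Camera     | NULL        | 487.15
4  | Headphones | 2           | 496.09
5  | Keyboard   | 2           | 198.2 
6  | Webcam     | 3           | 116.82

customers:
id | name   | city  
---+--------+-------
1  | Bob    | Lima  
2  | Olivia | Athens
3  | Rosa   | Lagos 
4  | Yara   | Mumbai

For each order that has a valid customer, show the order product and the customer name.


INNER JOIN keeps only orders rows whose customer_id matches an id in customers. Walk through each order:
  - order 1 (Monitor): customer_id=NULL, no match -> dropped
  - order 2 (Laptop): customer_id=2 -> matches Olivia
  - order 3 (Camera): customer_id=NULL, no match -> dropped
  - order 4 (Headphones): customer_id=2 -> matches Olivia
  - order 5 (Keyboard): customer_id=2 -> matches Olivia
  - order 6 (Webcam): customer_id=3 -> matches Rosa
So 2 of 6 rows are dropped.

SQL:
SELECT a.product, b.name AS customer
FROM orders a
INNER JOIN customers b ON a.customer_id = b.id

Result:
product    | customer
-----------+---------
Laptop     | Olivia  
Headphones | Olivia  
Keyboard   | Olivia  
Webcam     | Rosa    


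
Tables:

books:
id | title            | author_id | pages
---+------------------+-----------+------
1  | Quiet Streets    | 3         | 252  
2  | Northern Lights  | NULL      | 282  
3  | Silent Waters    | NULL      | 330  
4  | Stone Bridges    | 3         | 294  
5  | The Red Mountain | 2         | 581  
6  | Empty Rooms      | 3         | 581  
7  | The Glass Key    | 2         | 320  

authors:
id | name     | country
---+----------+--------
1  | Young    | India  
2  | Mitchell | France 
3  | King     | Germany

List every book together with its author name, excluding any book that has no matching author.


INNER JOIN keeps only books rows whose author_id matches an id in authors. Walk through each book:
  - book 1 (Quiet Streets): author_id=3 -> matches King
  - book 2 (Northern Lights): author_id=NULL, no match -> dropped
  - book 3 (Silent Waters): author_id=NULL, no match -> dropped
  - book 4 (Stone Bridges): author_id=3 -> matches King
  - book 5 (The Red Mountain): author_id=2 -> matches Mitchell
  - book 6 (Empty Rooms): author_id=3 -> matches King
  - book 7 (The Glass Key): author_id=2 -> matches Mitchell
So 2 of 7 rows are dropped.

SQL:
SELECT a.title, b.name AS author
FROM books a
INNER JOIN authors b ON a.author_id = b.id

Result:
title            | author  
-----------------+---------
Quiet Streets    | King    
Stone Bridges    | King    
The Red Mountain | Mitchell
Empty Rooms      | King    
The Glass Key    | Mitchell


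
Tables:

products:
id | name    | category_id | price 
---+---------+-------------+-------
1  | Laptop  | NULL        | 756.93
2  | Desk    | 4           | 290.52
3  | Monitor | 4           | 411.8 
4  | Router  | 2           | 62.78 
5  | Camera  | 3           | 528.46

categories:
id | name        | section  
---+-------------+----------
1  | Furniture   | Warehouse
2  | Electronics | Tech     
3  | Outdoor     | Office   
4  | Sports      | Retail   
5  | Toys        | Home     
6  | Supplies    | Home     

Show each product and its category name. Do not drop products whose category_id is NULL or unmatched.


LEFT JOIN keeps every row from products (the left table); where category_id has no match in categories, the category columns become NULL. Walk through each product:
  - product 1 (Laptop): category_id=NULL, no match -> kept with NULL
  - product 2 (Desk): category_id=4 -> matches Sports
  - product 3 (Monitor): category_id=4 -> matches Sports
  - product 4 (Router): category_id=2 -> matches Electronics
  - product 5 (Camera): category_id=3 -> matches Outdoor
All 5 rows appear; 1 has NULL category.

SQL:
SELECT a.name, b.name AS category
FROM products a
LEFT JOIN categories b ON a.category_id = b.id

Result:
name    | category   
--------+------------
Laptop  | NULL       
Desk    | Sports     
Monitor | Sports     
Router  | Electronics
Camera  | Outdoor    


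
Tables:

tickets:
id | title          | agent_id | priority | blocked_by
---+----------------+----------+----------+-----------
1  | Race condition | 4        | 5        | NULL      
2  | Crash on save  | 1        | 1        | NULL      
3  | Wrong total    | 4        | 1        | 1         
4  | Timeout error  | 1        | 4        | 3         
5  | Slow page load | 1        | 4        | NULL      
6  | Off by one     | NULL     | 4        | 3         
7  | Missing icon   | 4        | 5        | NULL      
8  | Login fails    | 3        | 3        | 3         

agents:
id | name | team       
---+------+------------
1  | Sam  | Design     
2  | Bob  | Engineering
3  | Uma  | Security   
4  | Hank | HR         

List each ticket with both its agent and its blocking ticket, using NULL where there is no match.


Two LEFT JOINs from the same base table tickets: one to agents via agent_id, one to tickets itself via blocked_by. Both are LEFT so every ticket is preserved.
Match against agents:
  - ticket 1 (Race condition): agent_id=4 -> matches Hank
  - ticket 2 (Crash on save): agent_id=1 -> matches Sam
  - ticket 3 (Wrong total): agent_id=4 -> matches Hank
  - ticket 4 (Timeout error): agent_id=1 -> matches Sam
  - ticket 5 (Slow page load): agent_id=1 -> matches Sam
  - ticket 6 (Off by one): agent_id=NULL, no match -> kept with NULL
  - ticket 7 (Missing icon): agent_id=4 -> matches Hank
  - ticket 8 (Login fails): agent_id=3 -> matches Uma
Match against tickets (self):
  - ticket 1 (Race condition): blocked_by=NULL -> NULL
  - ticket 2 (Crash on save): blocked_by=NULL -> NULL
  - ticket 3 (Wrong total): blocked_by=1 -> Race condition
  - ticket 4 (Timeout error): blocked_by=3 -> Wrong total
  - ticket 5 (Slow page load): blocked_by=NULL -> NULL
  - ticket 6 (Off by one): blocked_by=3 -> Wrong total
  - ticket 7 (Missing icon): blocked_by=NULL -> NULL
  - ticket 8 (Login fails): blocked_by=3 -> Wrong total

SQL:
SELECT a.title, b.name AS agent, c.title AS blocked_by
FROM tickets a
LEFT JOIN agents b ON a.agent_id = b.id
LEFT JOIN tickets c ON a.blocked_by = c.id

Result:
title          | agent | blocked_by    
---------------+-------+---------------
Race condition | Hank  | NULL          
Crash on save  | Sam   | NULL          
Wrong total    | Hank  | Race condition
Timeout error  | Sam   | Wrong total   
Slow page load | Sam   | NULL          
Off by one     | NULL  | Wrong total   
Missing icon   | Hank  | NULL          
Login fails    | Uma   | Wrong total   


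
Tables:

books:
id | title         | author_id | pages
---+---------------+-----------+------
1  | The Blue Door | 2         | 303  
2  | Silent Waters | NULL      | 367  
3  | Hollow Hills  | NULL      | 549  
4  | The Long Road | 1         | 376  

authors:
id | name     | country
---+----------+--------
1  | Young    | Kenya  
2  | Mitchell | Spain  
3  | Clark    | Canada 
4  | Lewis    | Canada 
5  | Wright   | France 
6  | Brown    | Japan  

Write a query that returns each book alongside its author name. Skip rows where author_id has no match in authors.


INNER JOIN keeps only books rows whose author_id matches an id in authors. Walk through each book:
  - book 1 (The Blue Door): author_id=2 -> matches Mitchell
  - book 2 (Silent Waters): author_id=NULL, no match -> dropped
  - book 3 (Hollow Hills): author_id=NULL, no match -> dropped
  - book 4 (The Long Road): author_id=1 -> matches Young
So 2 of 4 rows are dropped.

SQL:
SELECT a.title, b.name AS author
FROM books a
INNER JOIN authors b ON a.author_id = b.id

Result:
title         | author  
--------------+---------
The Blue Door | Mitchell
The Long Road | Young   


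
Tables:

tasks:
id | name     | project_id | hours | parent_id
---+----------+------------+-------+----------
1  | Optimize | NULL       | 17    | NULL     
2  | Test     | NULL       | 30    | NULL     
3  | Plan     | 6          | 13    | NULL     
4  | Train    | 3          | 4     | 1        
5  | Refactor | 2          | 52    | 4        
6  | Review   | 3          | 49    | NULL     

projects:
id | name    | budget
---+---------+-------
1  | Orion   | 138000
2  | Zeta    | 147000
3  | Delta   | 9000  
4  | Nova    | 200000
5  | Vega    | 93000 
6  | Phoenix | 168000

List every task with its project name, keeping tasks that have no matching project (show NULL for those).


LEFT JOIN keeps every row from tasks (the left table); where project_id has no match in projects, the project columns become NULL. Walk through each task:
  - task 1 (Optimize): project_id=NULL, no match -> kept with NULL
  - task 2 (Test): project_id=NULL, no match -> kept with NULL
  - task 3 (Plan): project_id=6 -> matches Phoenix
  - task 4 (Train): project_id=3 -> matches Delta
  - task 5 (Refactor): project_id=2 -> matches Zeta
  - task 6 (Review): project_id=3 -> matches Delta
All 6 rows appear; 2 have NULL project.

SQL:
SELECT a.name, b.name AS project
FROM tasks a
LEFT JOIN projects b ON a.project_id = b.id

Result:
name     | project
---------+--------
Optimize | NULL   
Test     | NULL   
Plan     | Phoenix
Train    | Delta  
Refactor | Zeta   
Review   | Delta  


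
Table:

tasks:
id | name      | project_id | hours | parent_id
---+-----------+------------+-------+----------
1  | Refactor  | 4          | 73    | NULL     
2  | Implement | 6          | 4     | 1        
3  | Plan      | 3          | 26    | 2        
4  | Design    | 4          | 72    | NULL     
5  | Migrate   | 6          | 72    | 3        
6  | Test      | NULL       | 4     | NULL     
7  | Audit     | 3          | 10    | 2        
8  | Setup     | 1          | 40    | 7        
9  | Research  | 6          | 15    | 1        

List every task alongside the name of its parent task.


This is a self-join: tasks is joined to a second copy of itself, matching each row's parent_id to another row's id. Use LEFT JOIN so rows with parent_id=NULL are kept.
  - task 1 (Refactor): parent_id=NULL -> NULL
  - task 2 (Implement): parent_id=1 -> Refactor
  - task 3 (Plan): parent_id=2 -> Implement
  - task 4 (Design): parent_id=NULL -> NULL
  - task 5 (Migrate): parent_id=3 -> Plan
  - task 6 (Test): parent_id=NULL -> NULL
  - task 7 (Audit): parent_id=2 -> Implement
  - task 8 (Setup): parent_id=7 -> Audit
  - task 9 (Research): parent_id=1 -> Refactor

SQL:
SELECT a.name AS item, b.name AS parent
FROM tasks a
LEFT JOIN tasks b ON a.parent_id = b.id

Result:
item      | parent   
----------+----------
Refactor  | NULL     
Implement | Refactor 
Plan      | Implement
Design    | NULL     
Migrate   | Plan     
Test      | NULL     
Audit     | Implement
Setup     | Audit    
Research  | Refactor 


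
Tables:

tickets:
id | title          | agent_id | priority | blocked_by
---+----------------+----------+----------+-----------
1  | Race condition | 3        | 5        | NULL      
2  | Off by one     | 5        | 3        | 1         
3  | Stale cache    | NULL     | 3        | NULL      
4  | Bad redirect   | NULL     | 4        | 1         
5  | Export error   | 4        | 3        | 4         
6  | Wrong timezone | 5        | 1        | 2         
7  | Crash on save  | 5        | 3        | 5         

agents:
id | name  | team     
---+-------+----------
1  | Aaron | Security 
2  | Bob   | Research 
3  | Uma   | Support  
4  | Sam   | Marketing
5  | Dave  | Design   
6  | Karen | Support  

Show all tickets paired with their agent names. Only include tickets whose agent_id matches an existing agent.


INNER JOIN keeps only tickets rows whose agent_id matches an id in agents. Walk through each ticket:
  - ticket 1 (Race condition): agent_id=3 -> matches Uma
  - ticket 2 (Off by one): agent_id=5 -> matches Dave
  - ticket 3 (Stale cache): agent_id=NULL, no match -> dropped
  - ticket 4 (Bad redirect): agent_id=NULL, no match -> dropped
  - ticket 5 (Export error): agent_id=4 -> matches Sam
  - ticket 6 (Wrong timezone): agent_id=5 -> matches Dave
  - ticket 7 (Crash on save): agent_id=5 -> matches Dave
So 2 of 7 rows are dropped.

SQL:
SELECT a.title, b.name AS agent
FROM tickets a
INNER JOIN agents b ON a.agent_id = b.id

Result:
title          | agent
---------------+------
Race condition | Uma  
Off by one     | Dave 
Export error   | Sam  
Wrong timezone | Dave 
Crash on save  | Dave 


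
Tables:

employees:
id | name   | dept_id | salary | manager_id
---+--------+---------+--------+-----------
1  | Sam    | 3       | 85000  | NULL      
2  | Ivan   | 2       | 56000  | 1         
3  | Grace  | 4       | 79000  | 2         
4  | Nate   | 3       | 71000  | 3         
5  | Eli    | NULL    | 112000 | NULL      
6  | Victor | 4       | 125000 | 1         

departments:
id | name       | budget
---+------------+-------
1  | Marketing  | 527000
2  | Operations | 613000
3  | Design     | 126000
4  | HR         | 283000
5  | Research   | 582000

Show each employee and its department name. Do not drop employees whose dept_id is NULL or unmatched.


LEFT JOIN keeps every row from employees (the left table); where dept_id has no match in departments, the department columns become NULL. Walk through each employee:
  - employee 1 (Sam): dept_id=3 -> matches Design
  - employee 2 (Ivan): dept_id=2 -> matches Operations
  - employee 3 (Grace): dept_id=4 -> matches HR
  - employee 4 (Nate): dept_id=3 -> matches Design
  - employee 5 (Eli): dept_id=NULL, no match -> kept with NULL
  - employee 6 (Victor): dept_id=4 -> matches HR
All 6 rows appear; 1 has NULL department.

SQL:
SELECT a.name, b.name AS department
FROM employees a
LEFT JOIN departments b ON a.dept_id = b.id

Result:
name   | department
-------+-----------
Sam    | Design    
Ivan   | Operations
Grace  | HR        
Nate   | Design    
Eli    | NULL      
Victor | HR        


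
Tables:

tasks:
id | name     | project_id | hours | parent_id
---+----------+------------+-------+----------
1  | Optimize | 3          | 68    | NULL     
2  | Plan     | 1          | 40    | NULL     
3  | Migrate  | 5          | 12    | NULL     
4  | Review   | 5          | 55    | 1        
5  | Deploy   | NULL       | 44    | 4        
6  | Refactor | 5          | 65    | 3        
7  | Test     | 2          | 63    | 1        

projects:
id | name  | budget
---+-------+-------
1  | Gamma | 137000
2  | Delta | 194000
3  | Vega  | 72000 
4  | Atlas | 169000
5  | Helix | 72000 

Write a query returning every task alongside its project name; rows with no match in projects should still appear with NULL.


LEFT JOIN keeps every row from tasks (the left table); where project_id has no match in projects, the project columns become NULL. Walk through each task:
  - task 1 (Optimize): project_id=3 -> matches Vega
  - task 2 (Plan): project_id=1 -> matches Gamma
  - task 3 (Migrate): project_id=5 -> matches Helix
  - task 4 (Review): project_id=5 -> matches Helix
  - task 5 (Deploy): project_id=NULL, no match -> kept with NULL
  - task 6 (Refactor): project_id=5 -> matches Helix
  - task 7 (Test): project_id=2 -> matches Delta
All 7 rows appear; 1 has NULL project.

SQL:
SELECT a.name, b.name AS project
FROM tasks a
LEFT JOIN projects b ON a.project_id = b.id

Result:
name     | project
---------+--------
Optimize | Vega   
Plan     | Gamma  
Migrate  | Helix  
Review   | Helix  
Deploy   | NULL   
Refactor | Helix  
Test     | Delta  


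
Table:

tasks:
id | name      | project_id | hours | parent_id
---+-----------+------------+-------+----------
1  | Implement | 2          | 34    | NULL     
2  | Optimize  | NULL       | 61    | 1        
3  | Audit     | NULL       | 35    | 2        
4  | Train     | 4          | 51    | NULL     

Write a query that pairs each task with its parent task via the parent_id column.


This is a self-join: tasks is joined to a second copy of itself, matching each row's parent_id to another row's id. Use LEFT JOIN so rows with parent_id=NULL are kept.
  - task 1 (Implement): parent_id=NULL -> NULL
  - task 2 (Optimize): parent_id=1 -> Implement
  - task 3 (Audit): parent_id=2 -> Optimize
  - task 4 (Train): parent_id=NULL -> NULL

SQL:
SELECT a.name AS item, b.name AS parent
FROM tasks a
LEFT JOIN tasks b ON a.parent_id = b.id

Result:
item      | parent   
----------+----------
Implement | NULL     
Optimize  | Implement
Audit     | Optimize 
Train     | NULL     


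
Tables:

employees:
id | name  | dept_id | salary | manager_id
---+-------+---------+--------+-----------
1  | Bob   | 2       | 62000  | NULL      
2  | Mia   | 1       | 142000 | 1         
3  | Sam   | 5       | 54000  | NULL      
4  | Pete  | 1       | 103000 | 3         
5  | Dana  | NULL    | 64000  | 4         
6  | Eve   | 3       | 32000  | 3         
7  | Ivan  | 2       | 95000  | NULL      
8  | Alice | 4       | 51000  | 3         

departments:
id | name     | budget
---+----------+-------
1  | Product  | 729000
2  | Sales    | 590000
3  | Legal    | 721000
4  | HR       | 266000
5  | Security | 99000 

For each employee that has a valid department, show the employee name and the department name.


INNER JOIN keeps only employees rows whose dept_id matches an id in departments. Walk through each employee:
  - employee 1 (Bob): dept_id=2 -> matches Sales
  - employee 2 (Mia): dept_id=1 -> matches Product
  - employee 3 (Sam): dept_id=5 -> matches Security
  - employee 4 (Pete): dept_id=1 -> matches Product
  - employee 5 (Dana): dept_id=NULL, no match -> dropped
  - employee 6 (Eve): dept_id=3 -> matches Legal
  - employee 7 (Ivan): dept_id=2 -> matches Sales
  - employee 8 (Alice): dept_id=4 -> matches HR
So 1 of 8 rows is dropped.

SQL:
SELECT a.name, b.name AS department
FROM employees a
INNER JOIN departments b ON a.dept_id = b.id

Result:
name  | department
------+-----------
Bob   | Sales     
Mia   | Product   
Sam   | Security  
Pete  | Product   
Eve   | Legal     
Ivan  | Sales     
Alice | HR        


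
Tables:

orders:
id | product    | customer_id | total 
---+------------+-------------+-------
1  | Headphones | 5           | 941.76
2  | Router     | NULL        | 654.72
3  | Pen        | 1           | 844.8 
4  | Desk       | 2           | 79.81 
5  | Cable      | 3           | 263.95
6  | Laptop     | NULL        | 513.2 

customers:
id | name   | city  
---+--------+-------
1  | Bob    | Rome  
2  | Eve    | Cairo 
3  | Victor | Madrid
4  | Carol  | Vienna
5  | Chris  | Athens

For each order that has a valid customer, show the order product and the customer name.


INNER JOIN keeps only orders rows whose customer_id matches an id in customers. Walk through each order:
  - order 1 (Headphones): customer_id=5 -> matches Chris
  - order 2 (Router): customer_id=NULL, no match -> dropped
  - order 3 (Pen): customer_id=1 -> matches Bob
  - order 4 (Desk): customer_id=2 -> matches Eve
  - order 5 (Cable): customer_id=3 -> matches Victor
  - order 6 (Laptop): customer_id=NULL, no match -> dropped
So 2 of 6 rows are dropped.

SQL:
SELECT a.product, b.name AS customer
FROM orders a
INNER JOIN customers b ON a.customer_id = b.id

Result:
product    | customer
-----------+---------
Headphones | Chris   
Pen        | Bob     
Desk       | Eve     
Cable      | Victor  


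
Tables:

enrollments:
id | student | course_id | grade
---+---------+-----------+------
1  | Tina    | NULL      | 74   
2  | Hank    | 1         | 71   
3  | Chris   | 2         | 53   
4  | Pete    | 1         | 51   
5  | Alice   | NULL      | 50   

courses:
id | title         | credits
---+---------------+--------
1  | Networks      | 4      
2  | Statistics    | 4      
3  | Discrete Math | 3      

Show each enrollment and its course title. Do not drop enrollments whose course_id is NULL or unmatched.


LEFT JOIN keeps every row from enrollments (the left table); where course_id has no match in courses, the course columns become NULL. Walk through each enrollment:
  - enrollment 1 (Tina): course_id=NULL, no match -> kept with NULL
  - enrollment 2 (Hank): course_id=1 -> matches Networks
  - enrollment 3 (Chris): course_id=2 -> matches Statistics
  - enrollment 4 (Pete): course_id=1 -> matches Networks
  - enrollment 5 (Alice): course_id=NULL, no match -> kept with NULL
All 5 rows appear; 2 have NULL course.

SQL:
SELECT a.student, b.title AS course
FROM enrollments a
LEFT JOIN courses b ON a.course_id = b.id

Result:
student | course    
--------+-----------
Tina    | NULL      
Hank    | Networks  
Chris   | Statistics
Pete    | Networks  
Alice   | NULL      


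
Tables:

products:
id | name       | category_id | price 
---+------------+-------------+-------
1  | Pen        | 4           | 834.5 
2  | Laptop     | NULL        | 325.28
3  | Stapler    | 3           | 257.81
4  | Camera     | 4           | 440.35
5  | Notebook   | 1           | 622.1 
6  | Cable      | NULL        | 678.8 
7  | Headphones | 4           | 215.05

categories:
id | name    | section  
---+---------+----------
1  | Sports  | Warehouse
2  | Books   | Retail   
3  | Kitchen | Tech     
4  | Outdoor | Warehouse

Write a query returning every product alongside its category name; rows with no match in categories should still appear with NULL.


LEFT JOIN keeps every row from products (the left table); where category_id has no match in categories, the category columns become NULL. Walk through each product:
  - product 1 (Pen): category_id=4 -> matches Outdoor
  - product 2 (Laptop): category_id=NULL, no match -> kept with NULL
  - product 3 (Stapler): category_id=3 -> matches Kitchen
  - product 4 (Camera): category_id=4 -> matches Outdoor
  - product 5 (Notebook): category_id=1 -> matches Sports
  - product 6 (Cable): category_id=NULL, no match -> kept with NULL
  - product 7 (Headphones): category_id=4 -> matches Outdoor
All 7 rows appear; 2 have NULL category.

SQL:
SELECT a.name, b.name AS category
FROM products a
LEFT JOIN categories b ON a.category_id = b.id

Result:
name       | category
-----------+---------
Pen        | Outdoor 
Laptop     | NULL    
Stapler    | Kitchen 
Camera     | Outdoor 
Notebook   | Sports  
Cable      | NULL    
Headphones | Outdoor 


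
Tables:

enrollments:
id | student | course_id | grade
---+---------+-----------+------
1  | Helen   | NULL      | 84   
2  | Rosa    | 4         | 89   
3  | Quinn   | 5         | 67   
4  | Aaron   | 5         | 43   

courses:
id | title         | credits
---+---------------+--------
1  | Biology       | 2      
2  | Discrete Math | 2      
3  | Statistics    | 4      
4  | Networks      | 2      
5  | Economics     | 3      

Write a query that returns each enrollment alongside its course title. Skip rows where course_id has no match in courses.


INNER JOIN keeps only enrollments rows whose course_id matches an id in courses. Walk through each enrollment:
  - enrollment 1 (Helen): course_id=NULL, no match -> dropped
  - enrollment 2 (Rosa): course_id=4 -> matches Networks
  - enrollment 3 (Quinn): course_id=5 -> matches Economics
  - enrollment 4 (Aaron): course_id=5 -> matches Economics
So 1 of 4 rows is dropped.

SQL:
SELECT a.student, b.title AS course
FROM enrollments a
INNER JOIN courses b ON a.course_id = b.id

Result:
student | course   
--------+----------
Rosa    | Networks 
Quinn   | Economics
Aaron   | Economics


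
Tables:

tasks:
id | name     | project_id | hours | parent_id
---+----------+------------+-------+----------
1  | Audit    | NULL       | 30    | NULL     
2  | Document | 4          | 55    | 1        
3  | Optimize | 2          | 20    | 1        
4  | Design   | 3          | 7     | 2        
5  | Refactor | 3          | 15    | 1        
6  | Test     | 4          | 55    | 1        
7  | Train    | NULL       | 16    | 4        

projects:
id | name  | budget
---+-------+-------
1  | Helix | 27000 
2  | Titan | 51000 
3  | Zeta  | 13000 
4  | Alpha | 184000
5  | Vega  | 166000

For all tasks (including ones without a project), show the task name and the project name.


LEFT JOIN keeps every row from tasks (the left table); where project_id has no match in projects, the project columns become NULL. Walk through each task:
  - task 1 (Audit): project_id=NULL, no match -> kept with NULL
  - task 2 (Document): project_id=4 -> matches Alpha
  - task 3 (Optimize): project_id=2 -> matches Titan
  - task 4 (Design): project_id=3 -> matches Zeta
  - task 5 (Refactor): project_id=3 -> matches Zeta
  - task 6 (Test): project_id=4 -> matches Alpha
  - task 7 (Train): project_id=NULL, no match -> kept with NULL
All 7 rows appear; 2 have NULL project.

SQL:
SELECT a.name, b.name AS project
FROM tasks a
LEFT JOIN projects b ON a.project_id = b.id

Result:
name     | project
---------+--------
Audit    | NULL   
Document | Alpha  
Optimize | Titan  
Design   | Zeta   
Refactor | Zeta   
Test     | Alpha  
Train    | NULL   


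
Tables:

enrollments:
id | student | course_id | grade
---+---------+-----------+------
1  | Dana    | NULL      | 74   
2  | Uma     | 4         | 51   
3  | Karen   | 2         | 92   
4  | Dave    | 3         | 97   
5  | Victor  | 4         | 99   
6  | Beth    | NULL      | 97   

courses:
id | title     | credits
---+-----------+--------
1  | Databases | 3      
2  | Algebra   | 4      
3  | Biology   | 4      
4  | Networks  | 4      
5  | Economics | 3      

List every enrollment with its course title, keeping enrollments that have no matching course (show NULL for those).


LEFT JOIN keeps every row from enrollments (the left table); where course_id has no match in courses, the course columns become NULL. Walk through each enrollment:
  - enrollment 1 (Dana): course_id=NULL, no match -> kept with NULL
  - enrollment 2 (Uma): course_id=4 -> matches Networks
  - enrollment 3 (Karen): course_id=2 -> matches Algebra
  - enrollment 4 (Dave): course_id=3 -> matches Biology
  - enrollment 5 (Victor): course_id=4 -> matches Networks
  - enrollment 6 (Beth): course_id=NULL, no match -> kept with NULL
All 6 rows appear; 2 have NULL course.

SQL:
SELECT a.student, b.title AS course
FROM enrollments a
LEFT JOIN courses b ON a.course_id = b.id

Result:
student | course  
--------+---------
Dana    | NULL    
Uma     | Networks
Karen   | Algebra 
Dave    | Biology 
Victor  | Networks
Beth    | NULL    


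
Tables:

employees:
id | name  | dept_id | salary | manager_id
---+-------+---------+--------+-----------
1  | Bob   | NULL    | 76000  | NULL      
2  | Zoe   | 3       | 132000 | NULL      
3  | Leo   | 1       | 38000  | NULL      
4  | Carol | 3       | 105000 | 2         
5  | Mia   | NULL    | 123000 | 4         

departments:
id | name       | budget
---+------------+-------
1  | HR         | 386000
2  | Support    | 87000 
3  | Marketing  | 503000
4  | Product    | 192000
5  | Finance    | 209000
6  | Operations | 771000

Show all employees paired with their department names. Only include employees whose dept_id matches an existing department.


INNER JOIN keeps only employees rows whose dept_id matches an id in departments. Walk through each employee:
  - employee 1 (Bob): dept_id=NULL, no match -> dropped
  - employee 2 (Zoe): dept_id=3 -> matches Marketing
  - employee 3 (Leo): dept_id=1 -> matches HR
  - employee 4 (Carol): dept_id=3 -> matches Marketing
  - employee 5 (Mia): dept_id=NULL, no match -> dropped
So 2 of 5 rows are dropped.

SQL:
SELECT a.name, b.name AS department
FROM employees a
INNER JOIN departments b ON a.dept_id = b.id

Result:
name  | department
------+-----------
Zoe   | Marketing 
Leo   | HR        
Carol | Marketing 


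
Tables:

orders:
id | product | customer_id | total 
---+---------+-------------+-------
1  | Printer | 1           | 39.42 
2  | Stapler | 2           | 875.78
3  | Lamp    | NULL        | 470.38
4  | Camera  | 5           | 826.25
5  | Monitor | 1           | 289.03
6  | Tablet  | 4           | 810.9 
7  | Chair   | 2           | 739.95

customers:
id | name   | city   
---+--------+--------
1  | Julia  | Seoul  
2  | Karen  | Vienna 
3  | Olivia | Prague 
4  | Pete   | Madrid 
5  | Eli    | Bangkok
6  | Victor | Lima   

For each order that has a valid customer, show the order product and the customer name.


INNER JOIN keeps only orders rows whose customer_id matches an id in customers. Walk through each order:
  - order 1 (Printer): customer_id=1 -> matches Julia
  - order 2 (Stapler): customer_id=2 -> matches Karen
  - order 3 (Lamp): customer_id=NULL, no match -> dropped
  - order 4 (Camera): customer_id=5 -> matches Eli
  - order 5 (Monitor): customer_id=1 -> matches Julia
  - order 6 (Tablet): customer_id=4 -> matches Pete
  - order 7 (Chair): customer_id=2 -> matches Karen
So 1 of 7 rows is dropped.

SQL:
SELECT a.product, b.name AS customer
FROM orders a
INNER JOIN customers b ON a.customer_id = b.id

Result:
product | customer
--------+---------
Printer | Julia   
Stapler | Karen   
Camera  | Eli     
Monitor | Julia   
Tablet  | Pete    
Chair   | Karen   


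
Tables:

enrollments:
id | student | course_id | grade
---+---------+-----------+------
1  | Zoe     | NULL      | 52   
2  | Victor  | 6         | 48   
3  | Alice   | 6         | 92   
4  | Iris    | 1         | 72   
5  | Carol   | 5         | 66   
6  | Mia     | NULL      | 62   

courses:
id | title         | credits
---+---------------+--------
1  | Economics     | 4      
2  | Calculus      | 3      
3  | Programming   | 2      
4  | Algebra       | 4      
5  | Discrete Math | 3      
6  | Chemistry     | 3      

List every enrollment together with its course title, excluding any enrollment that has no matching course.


INNER JOIN keeps only enrollments rows whose course_id matches an id in courses. Walk through each enrollment:
  - enrollment 1 (Zoe): course_id=NULL, no match -> dropped
  - enrollment 2 (Victor): course_id=6 -> matches Chemistry
  - enrollment 3 (Alice): course_id=6 -> matches Chemistry
  - enrollment 4 (Iris): course_id=1 -> matches Economics
  - enrollment 5 (Carol): course_id=5 -> matches Discrete Math
  - enrollment 6 (Mia): course_id=NULL, no match -> dropped
So 2 of 6 rows are dropped.

SQL:
SELECT a.student, b.title AS course
FROM enrollments a
INNER JOIN courses b ON a.course_id = b.id

Result:
student | course       
--------+--------------
Victor  | Chemistry    
Alice   | Chemistry    
Iris    | Economics    
Carol   | Discrete Math


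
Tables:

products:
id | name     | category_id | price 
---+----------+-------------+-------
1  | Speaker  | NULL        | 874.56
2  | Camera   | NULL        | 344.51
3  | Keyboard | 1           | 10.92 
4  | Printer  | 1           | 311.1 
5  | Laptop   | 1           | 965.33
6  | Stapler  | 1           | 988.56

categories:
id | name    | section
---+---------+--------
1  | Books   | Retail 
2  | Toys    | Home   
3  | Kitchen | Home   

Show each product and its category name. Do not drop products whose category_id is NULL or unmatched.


LEFT JOIN keeps every row from products (the left table); where category_id has no match in categories, the category columns become NULL. Walk through each product:
  - product 1 (Speaker): category_id=NULL, no match -> kept with NULL
  - product 2 (Camera): category_id=NULL, no match -> kept with NULL
  - product 3 (Keyboard): category_id=1 -> matches Books
  - product 4 (Printer): category_id=1 -> matches Books
  - product 5 (Laptop): category_id=1 -> matches Books
  - product 6 (Stapler): category_id=1 -> matches Books
All 6 rows appear; 2 have NULL category.

SQL:
SELECT a.name, b.name AS category
FROM products a
LEFT JOIN categories b ON a.category_id = b.id

Result:
name     | category
---------+---------
Speaker  | NULL    
Camera   | NULL    
Keyboard | Books   
Printer  | Books   
Laptop   | Books   
Stapler  | Books   


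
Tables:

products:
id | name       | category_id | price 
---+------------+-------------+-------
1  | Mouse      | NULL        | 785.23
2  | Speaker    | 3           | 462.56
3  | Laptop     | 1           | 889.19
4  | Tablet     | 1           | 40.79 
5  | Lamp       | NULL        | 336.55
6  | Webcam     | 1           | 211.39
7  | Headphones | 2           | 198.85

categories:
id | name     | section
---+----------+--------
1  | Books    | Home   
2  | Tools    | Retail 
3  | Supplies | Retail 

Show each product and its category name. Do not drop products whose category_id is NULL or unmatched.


LEFT JOIN keeps every row from products (the left table); where category_id has no match in categories, the category columns become NULL. Walk through each product:
  - product 1 (Mouse): category_id=NULL, no match -> kept with NULL
  - product 2 (Speaker): category_id=3 -> matches Supplies
  - product 3 (Laptop): category_id=1 -> matches Books
  - product 4 (Tablet): category_id=1 -> matches Books
  - product 5 (Lamp): category_id=NULL, no match -> kept with NULL
  - product 6 (Webcam): category_id=1 -> matches Books
  - product 7 (Headphones): category_id=2 -> matches Tools
All 7 rows appear; 2 have NULL category.

SQL:
SELECT a.name, b.name AS category
FROM products a
LEFT JOIN categories b ON a.category_id = b.id

Result:
name       | category
-----------+---------
Mouse      | NULL    
Speaker    | Supplies
Laptop     | Books   
Tablet     | Books   
Lamp       | NULL    
Webcam     | Books   
Headphones | Tools   


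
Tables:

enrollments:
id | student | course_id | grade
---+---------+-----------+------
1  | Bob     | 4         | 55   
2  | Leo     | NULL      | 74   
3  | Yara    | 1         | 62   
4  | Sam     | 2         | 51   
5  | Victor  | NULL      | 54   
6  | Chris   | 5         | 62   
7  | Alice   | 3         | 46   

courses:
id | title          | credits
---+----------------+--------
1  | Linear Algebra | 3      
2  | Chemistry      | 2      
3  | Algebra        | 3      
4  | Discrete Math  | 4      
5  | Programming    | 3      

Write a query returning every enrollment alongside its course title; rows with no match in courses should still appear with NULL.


LEFT JOIN keeps every row from enrollments (the left table); where course_id has no match in courses, the course columns become NULL. Walk through each enrollment:
  - enrollment 1 (Bob): course_id=4 -> matches Discrete Math
  - enrollment 2 (Leo): course_id=NULL, no match -> kept with NULL
  - enrollment 3 (Yara): course_id=1 -> matches Linear Algebra
  - enrollment 4 (Sam): course_id=2 -> matches Chemistry
  - enrollment 5 (Victor): course_id=NULL, no match -> kept with NULL
  - enrollment 6 (Chris): course_id=5 -> matches Programming
  - enrollment 7 (Alice): course_id=3 -> matches Algebra
All 7 rows appear; 2 have NULL course.

SQL:
SELECT a.student, b.title AS course
FROM enrollments a
LEFT JOIN courses b ON a.course_id = b.id

Result:
student | course        
--------+---------------
Bob     | Discrete Math 
Leo     | NULL          
Yara    | Linear Algebra
Sam     | Chemistry     
Victor  | NULL          
Chris   | Programming   
Alice   | Algebra       
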